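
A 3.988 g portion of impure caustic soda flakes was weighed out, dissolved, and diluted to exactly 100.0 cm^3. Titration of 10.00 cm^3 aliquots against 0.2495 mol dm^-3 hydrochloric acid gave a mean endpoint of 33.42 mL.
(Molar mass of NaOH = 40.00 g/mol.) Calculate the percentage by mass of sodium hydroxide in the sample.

NaOH + HCl → NaCl + H2O
n(HCl) per titration = 0.03342 × 0.2495 = 8.338 × 10^-3 mol
n(NaOH) in each aliquot = 8.338 × 10^-3 mol (1:1 ratio)
n(NaOH) in the whole flask = 8.338 × 10^-3 × 100.0/10.00 = 0.08338 mol
mass of NaOH = 0.08338 × 40.00 = 3.335 g
% NaOH = 3.335 / 3.988 × 100 = 83.63 %

83.63 %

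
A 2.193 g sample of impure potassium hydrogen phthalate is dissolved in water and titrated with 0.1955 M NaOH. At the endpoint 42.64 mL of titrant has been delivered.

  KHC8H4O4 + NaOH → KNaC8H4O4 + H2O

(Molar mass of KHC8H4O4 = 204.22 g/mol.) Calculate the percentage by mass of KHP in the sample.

n(NaOH) = 0.04264 L × 0.1955 mol/L = 8.336 × 10^-3 mol
n(KHC8H4O4) = 8.336 × 10^-3 mol (1:1 ratio)
mass of KHC8H4O4 = 8.336 × 10^-3 × 204.22 g/mol = 1.702 g
% KHC8H4O4 = 1.702 / 2.193 × 100 = 77.63 %

77.63 %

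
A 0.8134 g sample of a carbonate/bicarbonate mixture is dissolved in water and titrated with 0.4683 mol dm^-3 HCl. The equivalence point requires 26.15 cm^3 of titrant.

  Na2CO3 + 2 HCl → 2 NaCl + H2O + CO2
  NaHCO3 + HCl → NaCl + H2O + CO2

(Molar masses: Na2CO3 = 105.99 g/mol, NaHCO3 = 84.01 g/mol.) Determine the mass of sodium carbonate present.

n(HCl) = 0.02615 × 0.4683 = 0.01225 mol
Let x = n(Na2CO3), y = n(NaHCO3).
Titrant: 2x + 1y = 0.01225;  mass: 105.99x + 84.01y = 0.8134
Solving, x = 3.472 × 10^-3 mol, y = 5.301 × 10^-3 mol
mass of Na2CO3 = 3.472 × 10^-3 × 105.99 = 0.3680 g

0.3680 g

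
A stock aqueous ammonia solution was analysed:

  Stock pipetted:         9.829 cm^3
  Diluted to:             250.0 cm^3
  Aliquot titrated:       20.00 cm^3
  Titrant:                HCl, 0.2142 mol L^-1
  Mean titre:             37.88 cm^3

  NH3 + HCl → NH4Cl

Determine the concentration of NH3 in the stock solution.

10.32 mol/L

n(HCl) = 0.03788 × 0.2142 = 8.114 × 10^-3 mol
n(NH3) in the aliquot = 8.114 × 10^-3 mol (1:1 ratio)
[NH3]_dilute = 8.114 × 10^-3 / 0.02000 = 0.4057 mol/L
Dilution factor = 250.0 / 9.829 = 25.43
[NH3]_stock = 0.4057 × 25.43 = 10.32 mol/L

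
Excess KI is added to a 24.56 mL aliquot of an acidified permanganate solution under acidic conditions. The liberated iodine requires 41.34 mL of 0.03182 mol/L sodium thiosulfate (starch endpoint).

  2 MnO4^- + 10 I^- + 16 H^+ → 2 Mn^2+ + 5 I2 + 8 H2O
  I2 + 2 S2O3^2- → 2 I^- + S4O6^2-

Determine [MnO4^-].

n(S2O3^2-) = 0.04134 × 0.03182 = 1.315 × 10^-3 mol
n(I2) = n(S2O3^2-)/2 = 6.577 × 10^-4 mol
From the 2:5 ratio, n(MnO4^-) in the aliquot = 2/5 × 6.577 × 10^-4 = 2.631 × 10^-4 mol
[MnO4^-] = 2.631 × 10^-4 / 0.02456 = 0.01071 mol/L

0.01071 mol/L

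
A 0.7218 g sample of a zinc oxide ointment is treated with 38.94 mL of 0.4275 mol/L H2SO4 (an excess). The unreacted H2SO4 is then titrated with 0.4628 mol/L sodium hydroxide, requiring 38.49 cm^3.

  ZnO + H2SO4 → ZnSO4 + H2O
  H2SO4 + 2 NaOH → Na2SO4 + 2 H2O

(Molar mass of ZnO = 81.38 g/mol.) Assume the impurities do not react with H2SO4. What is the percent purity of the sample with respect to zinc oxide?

n(H2SO4) added = 0.03894 × 0.4275 = 0.01665 mol
n(NaOH) used in back-titration = 0.03849 × 0.4628 = 0.01781 mol
From the 1:2 ratio, n(H2SO4) left over = 1/2 × 0.01781 = 8.907 × 10^-3 mol
n(H2SO4) consumed by analyte = 0.01665 − 8.907 × 10^-3 = 7.740 × 10^-3 mol
n(ZnO) = 7.740 × 10^-3 mol (1:1 ratio)
mass of ZnO = 7.740 × 10^-3 × 81.38 = 0.6299 g
% ZnO = 0.6299 / 0.7218 × 100 = 87.27 %

87.27 %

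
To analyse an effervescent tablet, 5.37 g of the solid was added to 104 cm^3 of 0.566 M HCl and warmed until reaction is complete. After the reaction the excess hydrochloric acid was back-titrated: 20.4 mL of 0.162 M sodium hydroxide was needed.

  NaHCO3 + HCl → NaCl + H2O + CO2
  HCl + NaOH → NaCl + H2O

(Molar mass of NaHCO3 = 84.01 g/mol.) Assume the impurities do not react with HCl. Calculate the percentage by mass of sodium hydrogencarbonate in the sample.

86.9 %

n(HCl) added = 0.104 × 0.566 = 0.0589 mol
n(NaOH) used in back-titration = 0.0204 × 0.162 = 3.30 × 10^-3 mol
n(HCl) left over = 3.30 × 10^-3 mol (1:1 ratio)
n(HCl) consumed by analyte = 0.0589 − 3.30 × 10^-3 = 0.0556 mol
n(NaHCO3) = 0.0556 mol (1:1 ratio)
mass of NaHCO3 = 0.0556 × 84.01 = 4.67 g
% NaHCO3 = 4.67 / 5.37 × 100 = 86.9 %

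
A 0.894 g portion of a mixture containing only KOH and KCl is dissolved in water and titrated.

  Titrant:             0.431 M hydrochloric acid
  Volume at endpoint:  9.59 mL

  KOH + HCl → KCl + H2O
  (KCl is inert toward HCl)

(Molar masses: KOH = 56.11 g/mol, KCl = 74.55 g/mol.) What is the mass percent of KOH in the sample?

25.9 %

n(HCl) = 0.00959 × 0.431 = 4.13 × 10^-3 mol
Let x = n(KOH), y = n(KCl).
Titrant: 1x = 4.13 × 10^-3;  mass: 56.11x + 74.55y = 0.894
Solving, x = 4.13 × 10^-3 mol, y = 8.88 × 10^-3 mol
mass of KOH = 4.13 × 10^-3 × 56.11 = 0.232 g
% KOH = 0.232 / 0.894 × 100 = 25.9 %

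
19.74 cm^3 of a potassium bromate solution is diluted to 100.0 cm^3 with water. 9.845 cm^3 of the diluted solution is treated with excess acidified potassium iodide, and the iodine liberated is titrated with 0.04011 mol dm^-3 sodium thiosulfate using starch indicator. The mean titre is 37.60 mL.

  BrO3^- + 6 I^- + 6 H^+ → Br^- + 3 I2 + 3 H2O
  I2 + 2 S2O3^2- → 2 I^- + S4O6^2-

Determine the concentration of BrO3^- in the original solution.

n(S2O3^2-) = 0.03760 × 0.04011 = 1.508 × 10^-3 mol
n(I2) = n(S2O3^2-)/2 = 7.541 × 10^-4 mol
From the 1:3 ratio, n(BrO3^-) in the aliquot = 1/3 × 7.541 × 10^-4 = 2.514 × 10^-4 mol
[BrO3^-]_dilute = 2.514 × 10^-4 / 0.009845 = 0.02553 mol/L
[BrO3^-]_original = 0.02553 × 100.0/19.74 = 0.1293 mol/L

0.1293 mol/L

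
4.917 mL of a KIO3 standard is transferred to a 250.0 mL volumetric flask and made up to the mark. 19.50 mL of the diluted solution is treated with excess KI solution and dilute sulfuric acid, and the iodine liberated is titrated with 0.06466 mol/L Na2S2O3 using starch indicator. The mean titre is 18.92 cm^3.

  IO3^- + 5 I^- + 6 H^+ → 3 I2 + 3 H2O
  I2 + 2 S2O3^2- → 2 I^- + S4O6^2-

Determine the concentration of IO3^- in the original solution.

n(S2O3^2-) = 0.01892 × 0.06466 = 1.223 × 10^-3 mol
n(I2) = n(S2O3^2-)/2 = 6.117 × 10^-4 mol
From the 1:3 ratio, n(IO3^-) in the aliquot = 1/3 × 6.117 × 10^-4 = 2.039 × 10^-4 mol
[IO3^-]_dilute = 2.039 × 10^-4 / 0.01950 = 0.01046 mol/L
[IO3^-]_original = 0.01046 × 250.0/4.917 = 0.5316 mol/L

0.5316 mol/L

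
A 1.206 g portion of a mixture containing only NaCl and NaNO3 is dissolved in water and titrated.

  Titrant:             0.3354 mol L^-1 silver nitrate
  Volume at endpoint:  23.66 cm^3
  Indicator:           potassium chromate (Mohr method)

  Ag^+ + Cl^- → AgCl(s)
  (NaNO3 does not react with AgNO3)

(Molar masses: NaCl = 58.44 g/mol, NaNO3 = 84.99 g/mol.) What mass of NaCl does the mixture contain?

0.4638 g

n(AgNO3) = 0.02366 × 0.3354 = 7.936 × 10^-3 mol
Let x = n(NaCl), y = n(NaNO3).
Titrant: 1x = 7.936 × 10^-3;  mass: 58.44x + 84.99y = 1.206
Solving, x = 7.936 × 10^-3 mol, y = 8.733 × 10^-3 mol
mass of NaCl = 7.936 × 10^-3 × 58.44 = 0.4638 g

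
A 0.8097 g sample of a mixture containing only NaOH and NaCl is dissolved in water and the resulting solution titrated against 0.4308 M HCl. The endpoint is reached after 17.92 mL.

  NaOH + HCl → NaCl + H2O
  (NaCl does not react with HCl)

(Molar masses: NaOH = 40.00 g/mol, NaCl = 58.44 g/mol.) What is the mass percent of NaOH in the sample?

n(HCl) = 0.01792 × 0.4308 = 7.720 × 10^-3 mol
Let x = n(NaOH), y = n(NaCl).
Titrant: 1x = 7.720 × 10^-3;  mass: 40.00x + 58.44y = 0.8097
Solving, x = 7.720 × 10^-3 mol, y = 8.571 × 10^-3 mol
mass of NaOH = 7.720 × 10^-3 × 40.00 = 0.3088 g
% NaOH = 0.3088 / 0.8097 × 100 = 38.14 %

38.14 %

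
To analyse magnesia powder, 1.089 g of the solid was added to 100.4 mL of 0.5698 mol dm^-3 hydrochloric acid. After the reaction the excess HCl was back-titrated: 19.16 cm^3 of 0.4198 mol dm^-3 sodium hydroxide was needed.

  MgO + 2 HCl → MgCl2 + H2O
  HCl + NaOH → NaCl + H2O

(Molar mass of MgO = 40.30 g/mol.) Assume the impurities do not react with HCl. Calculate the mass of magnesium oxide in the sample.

n(HCl) added = 0.1004 × 0.5698 = 0.05721 mol
n(NaOH) used in back-titration = 0.01916 × 0.4198 = 8.043 × 10^-3 mol
n(HCl) left over = 8.043 × 10^-3 mol (1:1 ratio)
n(HCl) consumed by analyte = 0.05721 − 8.043 × 10^-3 = 0.04916 mol
From the 1:2 ratio, n(MgO) = 1/2 × 0.04916 = 0.02458 mol
mass of MgO = 0.02458 × 40.30 = 0.9907 g

0.9907 g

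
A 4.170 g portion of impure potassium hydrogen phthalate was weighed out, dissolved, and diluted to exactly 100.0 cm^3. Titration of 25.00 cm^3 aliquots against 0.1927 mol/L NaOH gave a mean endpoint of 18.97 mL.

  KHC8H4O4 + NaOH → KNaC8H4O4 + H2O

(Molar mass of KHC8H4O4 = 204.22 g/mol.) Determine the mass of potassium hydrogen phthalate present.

2.986 g

n(NaOH) per titration = 0.01897 × 0.1927 = 3.656 × 10^-3 mol
n(KHC8H4O4) in each aliquot = 3.656 × 10^-3 mol (1:1 ratio)
n(KHC8H4O4) in the whole flask = 3.656 × 10^-3 × 100.0/25.00 = 0.01462 mol
mass of KHC8H4O4 = 0.01462 × 204.22 = 2.986 g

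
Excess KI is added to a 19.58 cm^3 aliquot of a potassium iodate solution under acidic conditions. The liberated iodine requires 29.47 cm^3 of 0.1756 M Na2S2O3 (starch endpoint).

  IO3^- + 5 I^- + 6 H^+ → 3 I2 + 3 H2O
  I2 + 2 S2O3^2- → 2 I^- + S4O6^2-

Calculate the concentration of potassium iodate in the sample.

n(S2O3^2-) = 0.02947 × 0.1756 = 5.175 × 10^-3 mol
n(I2) = n(S2O3^2-)/2 = 2.587 × 10^-3 mol
From the 1:3 ratio, n(IO3^-) in the aliquot = 1/3 × 2.587 × 10^-3 = 8.625 × 10^-4 mol
[IO3^-] = 8.625 × 10^-4 / 0.01958 = 0.04405 mol/L

0.04405 M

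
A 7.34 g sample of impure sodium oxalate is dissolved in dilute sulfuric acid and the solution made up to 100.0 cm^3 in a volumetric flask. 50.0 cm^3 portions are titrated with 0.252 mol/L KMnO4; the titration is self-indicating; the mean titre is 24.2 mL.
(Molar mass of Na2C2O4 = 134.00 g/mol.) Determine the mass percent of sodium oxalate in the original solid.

2 MnO4^- + 5 C2O4^2- + 16 H^+ → 2 Mn^2+ + 10 CO2 + 8 H2O
n(KMnO4) per titration = 0.0242 × 0.252 = 6.10 × 10^-3 mol
From the 5:2 ratio, n(Na2C2O4) in each aliquot = 5/2 × 6.10 × 10^-3 = 0.0152 mol
n(Na2C2O4) in the whole flask = 0.0152 × 100.0/50.0 = 0.0305 mol
mass of Na2C2O4 = 0.0305 × 134.00 = 4.09 g
% Na2C2O4 = 4.09 / 7.34 × 100 = 55.7 %

55.7 %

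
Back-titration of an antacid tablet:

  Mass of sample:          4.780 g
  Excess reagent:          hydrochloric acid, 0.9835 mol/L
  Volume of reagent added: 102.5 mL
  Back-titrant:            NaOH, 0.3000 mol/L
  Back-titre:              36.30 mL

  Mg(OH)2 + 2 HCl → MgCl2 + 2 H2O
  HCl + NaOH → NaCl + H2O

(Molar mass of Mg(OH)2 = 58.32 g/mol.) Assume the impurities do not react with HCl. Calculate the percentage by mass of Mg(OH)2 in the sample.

n(HCl) added = 0.1025 × 0.9835 = 0.1008 mol
n(NaOH) used in back-titration = 0.03630 × 0.3000 = 0.01089 mol
n(HCl) left over = 0.01089 mol (1:1 ratio)
n(HCl) consumed by analyte = 0.1008 − 0.01089 = 0.08992 mol
From the 1:2 ratio, n(Mg(OH)2) = 1/2 × 0.08992 = 0.04496 mol
mass of Mg(OH)2 = 0.04496 × 58.32 = 2.622 g
% Mg(OH)2 = 2.622 / 4.780 × 100 = 54.85 %

54.85 %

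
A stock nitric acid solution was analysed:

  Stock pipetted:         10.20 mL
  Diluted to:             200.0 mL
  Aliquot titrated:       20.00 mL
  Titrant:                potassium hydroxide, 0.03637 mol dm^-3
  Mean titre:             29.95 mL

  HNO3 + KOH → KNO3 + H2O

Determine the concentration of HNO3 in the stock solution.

n(KOH) = 0.02995 × 0.03637 = 1.089 × 10^-3 mol
n(HNO3) in the aliquot = 1.089 × 10^-3 mol (1:1 ratio)
[HNO3]_dilute = 1.089 × 10^-3 / 0.02000 = 0.05446 mol/L
Dilution factor = 200.0 / 10.20 = 19.61
[HNO3]_stock = 0.05446 × 19.61 = 1.068 mol/L

1.068 mol/L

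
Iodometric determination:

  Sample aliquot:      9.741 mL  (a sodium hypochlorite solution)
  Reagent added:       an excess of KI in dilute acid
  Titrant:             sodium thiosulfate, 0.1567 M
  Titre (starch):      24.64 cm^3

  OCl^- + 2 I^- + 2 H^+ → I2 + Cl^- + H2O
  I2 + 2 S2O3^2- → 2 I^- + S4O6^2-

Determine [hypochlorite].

n(S2O3^2-) = 0.02464 × 0.1567 = 3.861 × 10^-3 mol
n(I2) = n(S2O3^2-)/2 = 1.931 × 10^-3 mol
n(OCl^-) in the aliquot = 1.931 × 10^-3 mol (1:1 ratio)
[OCl^-] = 1.931 × 10^-3 / 0.009741 = 0.1982 mol/L

0.1982 M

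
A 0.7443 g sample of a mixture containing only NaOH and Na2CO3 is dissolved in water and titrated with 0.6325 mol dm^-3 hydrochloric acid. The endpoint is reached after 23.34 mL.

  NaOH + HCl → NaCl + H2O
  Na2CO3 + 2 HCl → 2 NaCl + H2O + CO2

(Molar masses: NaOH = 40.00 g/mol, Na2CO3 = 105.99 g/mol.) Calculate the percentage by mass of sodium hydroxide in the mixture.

n(HCl) = 0.02334 × 0.6325 = 0.01476 mol
Let x = n(NaOH), y = n(Na2CO3).
Titrant: 1x + 2y = 0.01476;  mass: 40.00x + 105.99y = 0.7443
Solving, x = 2.927 × 10^-3 mol, y = 5.918 × 10^-3 mol
mass of NaOH = 2.927 × 10^-3 × 40.00 = 0.1171 g
% NaOH = 0.1171 / 0.7443 × 100 = 15.73 %

15.73 %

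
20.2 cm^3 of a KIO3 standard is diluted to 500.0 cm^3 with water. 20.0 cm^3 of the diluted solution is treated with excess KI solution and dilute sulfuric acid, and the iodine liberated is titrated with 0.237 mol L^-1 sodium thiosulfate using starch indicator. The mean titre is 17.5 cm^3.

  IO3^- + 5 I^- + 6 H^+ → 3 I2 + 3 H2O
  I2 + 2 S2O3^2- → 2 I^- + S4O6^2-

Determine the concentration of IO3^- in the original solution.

0.856 mol/L

n(S2O3^2-) = 0.0175 × 0.237 = 4.15 × 10^-3 mol
n(I2) = n(S2O3^2-)/2 = 2.07 × 10^-3 mol
From the 1:3 ratio, n(IO3^-) in the aliquot = 1/3 × 2.07 × 10^-3 = 6.91 × 10^-4 mol
[IO3^-]_dilute = 6.91 × 10^-4 / 0.0200 = 0.0346 mol/L
[IO3^-]_original = 0.0346 × 500.0/20.2 = 0.856 mol/L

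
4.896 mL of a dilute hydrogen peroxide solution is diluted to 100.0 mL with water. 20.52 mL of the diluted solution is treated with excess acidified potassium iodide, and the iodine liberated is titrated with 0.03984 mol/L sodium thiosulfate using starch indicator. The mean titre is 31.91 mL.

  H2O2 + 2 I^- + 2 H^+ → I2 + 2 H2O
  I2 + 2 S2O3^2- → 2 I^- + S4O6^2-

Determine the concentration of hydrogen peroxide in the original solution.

n(S2O3^2-) = 0.03191 × 0.03984 = 1.271 × 10^-3 mol
n(I2) = n(S2O3^2-)/2 = 6.356 × 10^-4 mol
n(H2O2) in the aliquot = 6.356 × 10^-4 mol (1:1 ratio)
[H2O2]_dilute = 6.356 × 10^-4 / 0.02052 = 0.03098 mol/L
[H2O2]_original = 0.03098 × 100.0/4.896 = 0.6327 mol/L

0.6327 mol/L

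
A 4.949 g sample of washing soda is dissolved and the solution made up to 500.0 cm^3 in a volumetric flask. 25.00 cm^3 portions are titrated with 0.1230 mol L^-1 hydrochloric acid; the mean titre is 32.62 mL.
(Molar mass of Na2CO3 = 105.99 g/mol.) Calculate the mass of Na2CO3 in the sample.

4.253 g

Na2CO3 + 2 HCl → 2 NaCl + H2O + CO2
n(HCl) per titration = 0.03262 × 0.1230 = 4.012 × 10^-3 mol
From the 1:2 ratio, n(Na2CO3) in each aliquot = 1/2 × 4.012 × 10^-3 = 2.006 × 10^-3 mol
n(Na2CO3) in the whole flask = 2.006 × 10^-3 × 500.0/25.00 = 0.04012 mol
mass of Na2CO3 = 0.04012 × 105.99 = 4.253 g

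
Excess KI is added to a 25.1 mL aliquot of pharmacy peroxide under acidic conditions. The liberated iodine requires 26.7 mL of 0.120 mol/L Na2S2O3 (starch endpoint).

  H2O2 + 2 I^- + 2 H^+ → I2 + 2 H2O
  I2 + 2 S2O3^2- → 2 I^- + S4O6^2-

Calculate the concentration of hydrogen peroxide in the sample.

0.0638 mol/L

n(S2O3^2-) = 0.0267 × 0.120 = 3.20 × 10^-3 mol
n(I2) = n(S2O3^2-)/2 = 1.60 × 10^-3 mol
n(H2O2) in the aliquot = 1.60 × 10^-3 mol (1:1 ratio)
[H2O2] = 1.60 × 10^-3 / 0.0251 = 0.0638 mol/L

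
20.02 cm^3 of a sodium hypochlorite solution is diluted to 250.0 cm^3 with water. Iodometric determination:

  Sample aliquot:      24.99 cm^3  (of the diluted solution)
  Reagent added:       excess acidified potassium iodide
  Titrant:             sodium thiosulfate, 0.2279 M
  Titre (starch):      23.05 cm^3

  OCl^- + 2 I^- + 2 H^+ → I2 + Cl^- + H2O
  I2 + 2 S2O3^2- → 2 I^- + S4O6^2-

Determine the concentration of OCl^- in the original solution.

1.312 M

n(S2O3^2-) = 0.02305 × 0.2279 = 5.253 × 10^-3 mol
n(I2) = n(S2O3^2-)/2 = 2.627 × 10^-3 mol
n(OCl^-) in the aliquot = 2.627 × 10^-3 mol (1:1 ratio)
[OCl^-]_dilute = 2.627 × 10^-3 / 0.02499 = 0.1051 mol/L
[OCl^-]_original = 0.1051 × 250.0/20.02 = 1.312 mol/L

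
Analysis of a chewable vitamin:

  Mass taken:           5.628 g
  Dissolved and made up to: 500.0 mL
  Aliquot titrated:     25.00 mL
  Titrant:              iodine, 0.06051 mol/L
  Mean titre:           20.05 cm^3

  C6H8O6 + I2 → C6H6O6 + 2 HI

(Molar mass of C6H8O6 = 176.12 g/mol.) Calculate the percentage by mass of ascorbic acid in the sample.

n(I2) per titration = 0.02005 × 0.06051 = 1.213 × 10^-3 mol
n(C6H8O6) in each aliquot = 1.213 × 10^-3 mol (1:1 ratio)
n(C6H8O6) in the whole flask = 1.213 × 10^-3 × 500.0/25.00 = 0.02426 mol
mass of C6H8O6 = 0.02426 × 176.12 = 4.273 g
% C6H8O6 = 4.273 / 5.628 × 100 = 75.93 %

75.93 %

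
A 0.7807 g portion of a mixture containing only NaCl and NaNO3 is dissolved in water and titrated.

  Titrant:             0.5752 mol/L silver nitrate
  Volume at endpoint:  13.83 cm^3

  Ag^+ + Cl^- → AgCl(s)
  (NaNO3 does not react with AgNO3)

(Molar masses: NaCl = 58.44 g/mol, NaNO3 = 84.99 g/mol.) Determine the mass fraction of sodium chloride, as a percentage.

n(AgNO3) = 0.01383 × 0.5752 = 7.955 × 10^-3 mol
Let x = n(NaCl), y = n(NaNO3).
Titrant: 1x = 7.955 × 10^-3;  mass: 58.44x + 84.99y = 0.7807
Solving, x = 7.955 × 10^-3 mol, y = 3.716 × 10^-3 mol
mass of NaCl = 7.955 × 10^-3 × 58.44 = 0.4649 g
% NaCl = 0.4649 / 0.7807 × 100 = 59.55 %

59.55 %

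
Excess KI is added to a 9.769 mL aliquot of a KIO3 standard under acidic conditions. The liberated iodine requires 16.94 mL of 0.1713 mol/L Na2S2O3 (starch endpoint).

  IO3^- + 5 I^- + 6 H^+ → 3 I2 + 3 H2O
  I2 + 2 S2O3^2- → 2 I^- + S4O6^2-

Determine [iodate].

n(S2O3^2-) = 0.01694 × 0.1713 = 2.902 × 10^-3 mol
n(I2) = n(S2O3^2-)/2 = 1.451 × 10^-3 mol
From the 1:3 ratio, n(IO3^-) in the aliquot = 1/3 × 1.451 × 10^-3 = 4.836 × 10^-4 mol
[IO3^-] = 4.836 × 10^-4 / 0.009769 = 0.04951 mol/L

0.04951 mol/L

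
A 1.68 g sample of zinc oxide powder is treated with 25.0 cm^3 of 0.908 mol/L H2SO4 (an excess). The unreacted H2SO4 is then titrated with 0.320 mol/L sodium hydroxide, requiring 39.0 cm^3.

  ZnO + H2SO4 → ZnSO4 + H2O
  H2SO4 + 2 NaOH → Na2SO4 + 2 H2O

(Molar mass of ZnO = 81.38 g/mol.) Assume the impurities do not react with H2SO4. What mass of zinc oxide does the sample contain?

n(H2SO4) added = 0.0250 × 0.908 = 0.0227 mol
n(NaOH) used in back-titration = 0.0390 × 0.320 = 0.0125 mol
From the 1:2 ratio, n(H2SO4) left over = 1/2 × 0.0125 = 6.24 × 10^-3 mol
n(H2SO4) consumed by analyte = 0.0227 − 6.24 × 10^-3 = 0.0165 mol
n(ZnO) = 0.0165 mol (1:1 ratio)
mass of ZnO = 0.0165 × 81.38 = 1.34 g

1.34 g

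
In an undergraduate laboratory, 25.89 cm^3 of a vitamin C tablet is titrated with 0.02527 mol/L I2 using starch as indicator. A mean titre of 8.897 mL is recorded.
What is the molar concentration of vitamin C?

0.008684 mol/L

C6H8O6 + I2 → C6H6O6 + 2 HI
n(I2) = 0.008897 L × 0.02527 mol/L = 2.248 × 10^-4 mol
n(C6H8O6) = 2.248 × 10^-4 mol (1:1 mole ratio)
[C6H8O6] = 2.248 × 10^-4 mol / 0.02589 L = 0.008684 mol/L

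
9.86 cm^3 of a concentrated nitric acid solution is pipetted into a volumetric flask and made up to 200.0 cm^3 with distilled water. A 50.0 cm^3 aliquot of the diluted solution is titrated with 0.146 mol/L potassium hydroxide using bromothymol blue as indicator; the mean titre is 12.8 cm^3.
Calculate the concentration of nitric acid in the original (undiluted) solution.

HNO3 + KOH → KNO3 + H2O
n(KOH) = 0.0128 × 0.146 = 1.87 × 10^-3 mol
n(HNO3) in the aliquot = 1.87 × 10^-3 mol (1:1 ratio)
[HNO3]_dilute = 1.87 × 10^-3 / 0.0500 = 0.0374 mol/L
Dilution factor = 200.0 / 9.86 = 20.28
[HNO3]_stock = 0.0374 × 20.28 = 0.758 mol/L

0.758 mol/L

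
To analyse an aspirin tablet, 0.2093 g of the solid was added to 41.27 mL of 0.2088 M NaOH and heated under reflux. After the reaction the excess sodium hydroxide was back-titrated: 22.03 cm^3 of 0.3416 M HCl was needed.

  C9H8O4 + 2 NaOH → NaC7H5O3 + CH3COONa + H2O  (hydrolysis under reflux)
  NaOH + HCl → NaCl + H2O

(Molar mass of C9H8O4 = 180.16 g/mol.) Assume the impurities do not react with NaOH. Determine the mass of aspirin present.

n(NaOH) added = 0.04127 × 0.2088 = 8.617 × 10^-3 mol
n(HCl) used in back-titration = 0.02203 × 0.3416 = 7.525 × 10^-3 mol
n(NaOH) left over = 7.525 × 10^-3 mol (1:1 ratio)
n(NaOH) consumed by analyte = 8.617 × 10^-3 − 7.525 × 10^-3 = 1.092 × 10^-3 mol
From the 1:2 ratio, n(C9H8O4) = 1/2 × 1.092 × 10^-3 = 5.459 × 10^-4 mol
mass of C9H8O4 = 5.459 × 10^-4 × 180.16 = 0.09834 g

0.09834 g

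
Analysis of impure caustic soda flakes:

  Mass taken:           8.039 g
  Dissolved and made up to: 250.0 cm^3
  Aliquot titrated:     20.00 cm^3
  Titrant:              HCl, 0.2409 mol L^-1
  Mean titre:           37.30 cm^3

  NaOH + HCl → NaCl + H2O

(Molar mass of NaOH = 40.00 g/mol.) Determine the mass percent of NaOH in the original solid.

55.89 %

n(HCl) per titration = 0.03730 × 0.2409 = 8.986 × 10^-3 mol
n(NaOH) in each aliquot = 8.986 × 10^-3 mol (1:1 ratio)
n(NaOH) in the whole flask = 8.986 × 10^-3 × 250.0/20.00 = 0.1123 mol
mass of NaOH = 0.1123 × 40.00 = 4.493 g
% NaOH = 4.493 / 8.039 × 100 = 55.89 %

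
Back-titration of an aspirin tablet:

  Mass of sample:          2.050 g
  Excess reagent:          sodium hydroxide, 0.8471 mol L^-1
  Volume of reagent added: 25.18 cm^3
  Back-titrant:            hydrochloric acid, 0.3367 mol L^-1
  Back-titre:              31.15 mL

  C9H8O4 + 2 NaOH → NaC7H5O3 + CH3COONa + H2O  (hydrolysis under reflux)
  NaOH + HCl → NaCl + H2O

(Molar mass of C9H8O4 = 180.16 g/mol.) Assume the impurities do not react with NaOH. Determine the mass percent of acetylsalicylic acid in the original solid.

n(NaOH) added = 0.02518 × 0.8471 = 0.02133 mol
n(HCl) used in back-titration = 0.03115 × 0.3367 = 0.01049 mol
n(NaOH) left over = 0.01049 mol (1:1 ratio)
n(NaOH) consumed by analyte = 0.02133 − 0.01049 = 0.01084 mol
From the 1:2 ratio, n(C9H8O4) = 1/2 × 0.01084 = 5.421 × 10^-3 mol
mass of C9H8O4 = 5.421 × 10^-3 × 180.16 = 0.9766 g
% C9H8O4 = 0.9766 / 2.050 × 100 = 47.64 %

47.64 %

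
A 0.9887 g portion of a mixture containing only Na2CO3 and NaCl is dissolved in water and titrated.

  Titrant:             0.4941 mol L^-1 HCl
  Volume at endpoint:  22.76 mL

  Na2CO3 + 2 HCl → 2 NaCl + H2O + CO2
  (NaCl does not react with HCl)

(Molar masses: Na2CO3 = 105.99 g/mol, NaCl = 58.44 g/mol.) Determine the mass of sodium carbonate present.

n(HCl) = 0.02276 × 0.4941 = 0.01125 mol
Let x = n(Na2CO3), y = n(NaCl).
Titrant: 2x = 0.01125;  mass: 105.99x + 58.44y = 0.9887
Solving, x = 5.623 × 10^-3 mol, y = 6.720 × 10^-3 mol
mass of Na2CO3 = 5.623 × 10^-3 × 105.99 = 0.5960 g

0.5960 g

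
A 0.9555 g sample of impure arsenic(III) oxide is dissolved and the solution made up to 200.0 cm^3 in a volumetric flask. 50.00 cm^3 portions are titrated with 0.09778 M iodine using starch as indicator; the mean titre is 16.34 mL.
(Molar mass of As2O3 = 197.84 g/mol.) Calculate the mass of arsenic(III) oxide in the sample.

As2O3 + 2 I2 + 2 H2O → As2O5 + 4 HI
n(I2) per titration = 0.01634 × 0.09778 = 1.598 × 10^-3 mol
From the 1:2 ratio, n(As2O3) in each aliquot = 1/2 × 1.598 × 10^-3 = 7.989 × 10^-4 mol
n(As2O3) in the whole flask = 7.989 × 10^-4 × 200.0/50.00 = 3.195 × 10^-3 mol
mass of As2O3 = 3.195 × 10^-3 × 197.84 = 0.6322 g

0.6322 g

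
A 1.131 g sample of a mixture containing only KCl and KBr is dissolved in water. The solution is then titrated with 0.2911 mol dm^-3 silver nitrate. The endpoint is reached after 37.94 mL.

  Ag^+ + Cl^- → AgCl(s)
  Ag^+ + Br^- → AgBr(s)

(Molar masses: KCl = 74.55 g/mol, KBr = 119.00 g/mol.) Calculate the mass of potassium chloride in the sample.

n(AgNO3) = 0.03794 × 0.2911 = 0.01104 mol
Let x = n(KCl), y = n(KBr).
Titrant: 1x + 1y = 0.01104;  mass: 74.55x + 119.00y = 1.131
Solving, x = 4.123 × 10^-3 mol, y = 6.921 × 10^-3 mol
mass of KCl = 4.123 × 10^-3 × 74.55 = 0.3074 g

0.3074 g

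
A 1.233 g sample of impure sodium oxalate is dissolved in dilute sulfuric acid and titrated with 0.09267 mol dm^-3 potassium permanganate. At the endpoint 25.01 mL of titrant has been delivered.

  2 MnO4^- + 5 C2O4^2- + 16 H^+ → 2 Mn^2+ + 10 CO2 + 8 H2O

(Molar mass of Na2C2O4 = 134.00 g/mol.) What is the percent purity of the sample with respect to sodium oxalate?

62.97 %

n(KMnO4) = 0.02501 L × 0.09267 mol/L = 2.318 × 10^-3 mol
From the 5:2 ratio, n(Na2C2O4) = 5/2 × 2.318 × 10^-3 = 5.794 × 10^-3 mol
mass of Na2C2O4 = 5.794 × 10^-3 × 134.00 g/mol = 0.7764 g
% Na2C2O4 = 0.7764 / 1.233 × 100 = 62.97 %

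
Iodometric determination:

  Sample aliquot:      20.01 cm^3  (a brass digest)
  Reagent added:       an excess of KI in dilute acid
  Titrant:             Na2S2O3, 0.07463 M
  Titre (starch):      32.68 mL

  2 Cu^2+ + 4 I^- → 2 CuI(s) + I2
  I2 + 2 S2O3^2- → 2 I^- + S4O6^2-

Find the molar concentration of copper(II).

n(S2O3^2-) = 0.03268 × 0.07463 = 2.439 × 10^-3 mol
n(I2) = n(S2O3^2-)/2 = 1.219 × 10^-3 mol
From the 2:1 ratio, n(Cu2+) in the aliquot = 2/1 × 1.219 × 10^-3 = 2.439 × 10^-3 mol
[Cu2+] = 2.439 × 10^-3 / 0.02001 = 0.1219 mol/L

0.1219 M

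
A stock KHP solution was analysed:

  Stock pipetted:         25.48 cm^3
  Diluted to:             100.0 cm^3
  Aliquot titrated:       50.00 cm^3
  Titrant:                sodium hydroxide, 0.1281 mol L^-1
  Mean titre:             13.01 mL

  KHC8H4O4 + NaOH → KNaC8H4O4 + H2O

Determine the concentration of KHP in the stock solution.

n(NaOH) = 0.01301 × 0.1281 = 1.667 × 10^-3 mol
n(KHC8H4O4) in the aliquot = 1.667 × 10^-3 mol (1:1 ratio)
[KHC8H4O4]_dilute = 1.667 × 10^-3 / 0.05000 = 0.03333 mol/L
Dilution factor = 100.0 / 25.48 = 3.925
[KHC8H4O4]_stock = 0.03333 × 3.925 = 0.1308 mol/L

0.1308 mol/L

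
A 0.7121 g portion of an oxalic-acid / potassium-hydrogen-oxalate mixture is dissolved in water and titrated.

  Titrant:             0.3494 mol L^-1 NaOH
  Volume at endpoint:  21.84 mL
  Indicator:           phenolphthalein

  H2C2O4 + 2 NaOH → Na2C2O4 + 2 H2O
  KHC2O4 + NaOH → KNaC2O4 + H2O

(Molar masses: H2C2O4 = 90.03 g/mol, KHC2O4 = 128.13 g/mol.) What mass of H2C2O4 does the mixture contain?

0.1439 g

n(NaOH) = 0.02184 × 0.3494 = 7.631 × 10^-3 mol
Let x = n(H2C2O4), y = n(KHC2O4).
Titrant: 2x + 1y = 7.631 × 10^-3;  mass: 90.03x + 128.13y = 0.7121
Solving, x = 1.598 × 10^-3 mol, y = 4.435 × 10^-3 mol
mass of H2C2O4 = 1.598 × 10^-3 × 90.03 = 0.1439 g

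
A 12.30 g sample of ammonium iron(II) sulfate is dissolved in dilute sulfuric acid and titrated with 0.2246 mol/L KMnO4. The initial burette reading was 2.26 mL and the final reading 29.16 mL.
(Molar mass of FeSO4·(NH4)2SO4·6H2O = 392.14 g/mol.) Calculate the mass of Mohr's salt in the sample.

MnO4^- + 5 Fe^2+ + 8 H^+ → Mn^2+ + 5 Fe^3+ + 4 H2O
n(KMnO4) = 0.02690 L × 0.2246 mol/L = 6.042 × 10^-3 mol
From the 5:1 ratio, n(FeSO4·(NH4)2SO4·6H2O) = 5/1 × 6.042 × 10^-3 = 0.03021 mol
mass of FeSO4·(NH4)2SO4·6H2O = 0.03021 × 392.14 g/mol = 11.85 g

11.85 g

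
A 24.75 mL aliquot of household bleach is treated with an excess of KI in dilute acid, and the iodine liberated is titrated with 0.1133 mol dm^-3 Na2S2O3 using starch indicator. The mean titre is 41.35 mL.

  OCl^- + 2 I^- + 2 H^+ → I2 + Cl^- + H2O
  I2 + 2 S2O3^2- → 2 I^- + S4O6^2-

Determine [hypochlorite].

0.09465 mol/L

n(S2O3^2-) = 0.04135 × 0.1133 = 4.685 × 10^-3 mol
n(I2) = n(S2O3^2-)/2 = 2.342 × 10^-3 mol
n(OCl^-) in the aliquot = 2.342 × 10^-3 mol (1:1 ratio)
[OCl^-] = 2.342 × 10^-3 / 0.02475 = 0.09465 mol/L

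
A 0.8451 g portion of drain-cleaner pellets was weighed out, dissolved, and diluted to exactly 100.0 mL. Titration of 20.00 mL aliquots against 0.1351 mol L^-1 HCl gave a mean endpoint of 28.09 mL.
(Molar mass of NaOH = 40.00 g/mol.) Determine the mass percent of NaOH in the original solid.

89.81 %

NaOH + HCl → NaCl + H2O
n(HCl) per titration = 0.02809 × 0.1351 = 3.795 × 10^-3 mol
n(NaOH) in each aliquot = 3.795 × 10^-3 mol (1:1 ratio)
n(NaOH) in the whole flask = 3.795 × 10^-3 × 100.0/20.00 = 0.01897 mol
mass of NaOH = 0.01897 × 40.00 = 0.7590 g
% NaOH = 0.7590 / 0.8451 × 100 = 89.81 %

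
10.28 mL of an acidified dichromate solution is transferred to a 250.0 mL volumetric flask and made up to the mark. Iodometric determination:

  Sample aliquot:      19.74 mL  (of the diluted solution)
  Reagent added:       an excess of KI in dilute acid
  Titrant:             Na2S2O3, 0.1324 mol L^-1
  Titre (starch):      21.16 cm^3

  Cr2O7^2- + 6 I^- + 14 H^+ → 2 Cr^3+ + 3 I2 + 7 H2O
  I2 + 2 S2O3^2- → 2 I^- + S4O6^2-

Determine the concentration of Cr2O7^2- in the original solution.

n(S2O3^2-) = 0.02116 × 0.1324 = 2.802 × 10^-3 mol
n(I2) = n(S2O3^2-)/2 = 1.401 × 10^-3 mol
From the 1:3 ratio, n(Cr2O7^2-) in the aliquot = 1/3 × 1.401 × 10^-3 = 4.669 × 10^-4 mol
[Cr2O7^2-]_dilute = 4.669 × 10^-4 / 0.01974 = 0.02365 mol/L
[Cr2O7^2-]_original = 0.02365 × 250.0/10.28 = 0.5752 mol/L

0.5752 mol/L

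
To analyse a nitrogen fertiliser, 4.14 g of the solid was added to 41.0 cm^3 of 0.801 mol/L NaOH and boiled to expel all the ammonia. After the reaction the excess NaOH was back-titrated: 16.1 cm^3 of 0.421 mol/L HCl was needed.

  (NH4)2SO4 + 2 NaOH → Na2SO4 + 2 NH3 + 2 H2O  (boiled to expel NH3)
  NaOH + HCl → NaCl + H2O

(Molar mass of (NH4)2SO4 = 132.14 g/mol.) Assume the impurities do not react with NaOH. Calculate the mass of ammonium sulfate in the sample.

1.72 g

n(NaOH) added = 0.0410 × 0.801 = 0.0328 mol
n(HCl) used in back-titration = 0.0161 × 0.421 = 6.78 × 10^-3 mol
n(NaOH) left over = 6.78 × 10^-3 mol (1:1 ratio)
n(NaOH) consumed by analyte = 0.0328 − 6.78 × 10^-3 = 0.0261 mol
From the 1:2 ratio, n((NH4)2SO4) = 1/2 × 0.0261 = 0.0130 mol
mass of (NH4)2SO4 = 0.0130 × 132.14 = 1.72 g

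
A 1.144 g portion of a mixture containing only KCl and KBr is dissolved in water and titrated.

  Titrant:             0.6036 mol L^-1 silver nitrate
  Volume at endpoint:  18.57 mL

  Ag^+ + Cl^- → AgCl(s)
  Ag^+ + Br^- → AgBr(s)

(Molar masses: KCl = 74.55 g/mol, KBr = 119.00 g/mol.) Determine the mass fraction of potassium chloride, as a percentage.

27.83 %

n(AgNO3) = 0.01857 × 0.6036 = 0.01121 mol
Let x = n(KCl), y = n(KBr).
Titrant: 1x + 1y = 0.01121;  mass: 74.55x + 119.00y = 1.144
Solving, x = 4.271 × 10^-3 mol, y = 6.938 × 10^-3 mol
mass of KCl = 4.271 × 10^-3 × 74.55 = 0.3184 g
% KCl = 0.3184 / 1.144 × 100 = 27.83 %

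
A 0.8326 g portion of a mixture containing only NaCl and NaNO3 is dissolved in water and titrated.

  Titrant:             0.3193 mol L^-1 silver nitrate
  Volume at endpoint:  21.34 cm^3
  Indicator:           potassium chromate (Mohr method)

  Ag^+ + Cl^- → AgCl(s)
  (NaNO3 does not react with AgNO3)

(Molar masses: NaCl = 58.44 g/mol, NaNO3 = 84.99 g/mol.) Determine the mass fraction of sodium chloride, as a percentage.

n(AgNO3) = 0.02134 × 0.3193 = 6.814 × 10^-3 mol
Let x = n(NaCl), y = n(NaNO3).
Titrant: 1x = 6.814 × 10^-3;  mass: 58.44x + 84.99y = 0.8326
Solving, x = 6.814 × 10^-3 mol, y = 5.111 × 10^-3 mol
mass of NaCl = 6.814 × 10^-3 × 58.44 = 0.3982 g
% NaCl = 0.3982 / 0.8326 × 100 = 47.83 %

47.83 %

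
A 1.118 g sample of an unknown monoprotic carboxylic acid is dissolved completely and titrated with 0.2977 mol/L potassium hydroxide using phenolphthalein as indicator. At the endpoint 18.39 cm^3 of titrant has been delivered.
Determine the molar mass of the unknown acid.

n(KOH) = 0.01839 L × 0.2977 mol/L = 5.475 × 10^-3 mol
n(HA) = 5.475 × 10^-3 mol (1:1 ratio)
M = m / n = 1.118 g / 5.475 × 10^-3 mol = 204.2 g/mol

204.2 g/mol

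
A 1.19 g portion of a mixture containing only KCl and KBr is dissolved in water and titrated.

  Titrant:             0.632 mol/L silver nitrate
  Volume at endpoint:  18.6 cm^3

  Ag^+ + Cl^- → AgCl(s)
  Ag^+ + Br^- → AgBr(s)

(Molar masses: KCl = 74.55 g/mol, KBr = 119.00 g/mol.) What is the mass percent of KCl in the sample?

n(AgNO3) = 0.0186 × 0.632 = 0.0118 mol
Let x = n(KCl), y = n(KBr).
Titrant: 1x + 1y = 0.0118;  mass: 74.55x + 119.00y = 1.19
Solving, x = 4.70 × 10^-3 mol, y = 7.06 × 10^-3 mol
mass of KCl = 4.70 × 10^-3 × 74.55 = 0.350 g
% KCl = 0.350 / 1.19 × 100 = 29.4 %

29.4 %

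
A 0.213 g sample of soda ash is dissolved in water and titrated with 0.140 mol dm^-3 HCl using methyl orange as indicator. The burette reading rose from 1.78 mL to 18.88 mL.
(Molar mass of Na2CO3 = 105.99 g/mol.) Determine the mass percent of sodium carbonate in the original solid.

Na2CO3 + 2 HCl → 2 NaCl + H2O + CO2
n(HCl) = 0.0171 L × 0.140 mol/L = 2.39 × 10^-3 mol
From the 1:2 ratio, n(Na2CO3) = 1/2 × 2.39 × 10^-3 = 1.20 × 10^-3 mol
mass of Na2CO3 = 1.20 × 10^-3 × 105.99 g/mol = 0.127 g
% Na2CO3 = 0.127 / 0.213 × 100 = 59.6 %

59.6 %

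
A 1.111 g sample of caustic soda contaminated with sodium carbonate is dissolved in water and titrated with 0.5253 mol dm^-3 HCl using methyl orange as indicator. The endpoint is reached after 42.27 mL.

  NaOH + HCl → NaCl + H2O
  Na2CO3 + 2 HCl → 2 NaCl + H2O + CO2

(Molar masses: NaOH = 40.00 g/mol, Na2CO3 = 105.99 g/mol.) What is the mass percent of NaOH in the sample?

18.21 %

n(HCl) = 0.04227 × 0.5253 = 0.02220 mol
Let x = n(NaOH), y = n(Na2CO3).
Titrant: 1x + 2y = 0.02220;  mass: 40.00x + 105.99y = 1.111
Solving, x = 5.058 × 10^-3 mol, y = 8.573 × 10^-3 mol
mass of NaOH = 5.058 × 10^-3 × 40.00 = 0.2023 g
% NaOH = 0.2023 / 1.111 × 100 = 18.21 %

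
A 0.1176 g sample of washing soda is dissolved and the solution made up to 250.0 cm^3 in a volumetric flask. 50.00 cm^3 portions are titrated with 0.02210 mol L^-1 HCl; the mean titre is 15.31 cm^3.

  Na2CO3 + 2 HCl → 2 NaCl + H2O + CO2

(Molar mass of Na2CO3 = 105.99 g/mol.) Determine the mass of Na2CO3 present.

0.08965 g

n(HCl) per titration = 0.01531 × 0.02210 = 3.384 × 10^-4 mol
From the 1:2 ratio, n(Na2CO3) in each aliquot = 1/2 × 3.384 × 10^-4 = 1.692 × 10^-4 mol
n(Na2CO3) in the whole flask = 1.692 × 10^-4 × 250.0/50.00 = 8.459 × 10^-4 mol
mass of Na2CO3 = 8.459 × 10^-4 × 105.99 = 0.08965 g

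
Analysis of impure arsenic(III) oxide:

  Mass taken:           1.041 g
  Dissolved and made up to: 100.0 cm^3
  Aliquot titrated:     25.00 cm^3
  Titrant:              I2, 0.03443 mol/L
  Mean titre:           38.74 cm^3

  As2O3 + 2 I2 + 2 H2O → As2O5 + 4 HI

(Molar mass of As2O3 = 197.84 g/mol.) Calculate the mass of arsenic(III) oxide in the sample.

n(I2) per titration = 0.03874 × 0.03443 = 1.334 × 10^-3 mol
From the 1:2 ratio, n(As2O3) in each aliquot = 1/2 × 1.334 × 10^-3 = 6.669 × 10^-4 mol
n(As2O3) in the whole flask = 6.669 × 10^-4 × 100.0/25.00 = 2.668 × 10^-3 mol
mass of As2O3 = 2.668 × 10^-3 × 197.84 = 0.5278 g

0.5278 g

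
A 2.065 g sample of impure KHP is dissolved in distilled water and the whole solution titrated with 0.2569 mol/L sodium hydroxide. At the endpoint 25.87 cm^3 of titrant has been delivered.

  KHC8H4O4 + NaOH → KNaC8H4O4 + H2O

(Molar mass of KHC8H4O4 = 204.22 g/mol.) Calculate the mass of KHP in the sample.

1.357 g

n(NaOH) = 0.02587 L × 0.2569 mol/L = 6.646 × 10^-3 mol
n(KHC8H4O4) = 6.646 × 10^-3 mol (1:1 ratio)
mass of KHC8H4O4 = 6.646 × 10^-3 × 204.22 g/mol = 1.357 g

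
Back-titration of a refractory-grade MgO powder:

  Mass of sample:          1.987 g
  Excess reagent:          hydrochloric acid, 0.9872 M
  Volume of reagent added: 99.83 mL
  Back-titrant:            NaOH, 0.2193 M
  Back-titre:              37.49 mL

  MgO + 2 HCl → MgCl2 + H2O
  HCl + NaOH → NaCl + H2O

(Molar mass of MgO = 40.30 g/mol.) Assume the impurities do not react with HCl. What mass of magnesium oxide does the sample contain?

n(HCl) added = 0.09983 × 0.9872 = 0.09855 mol
n(NaOH) used in back-titration = 0.03749 × 0.2193 = 8.222 × 10^-3 mol
n(HCl) left over = 8.222 × 10^-3 mol (1:1 ratio)
n(HCl) consumed by analyte = 0.09855 − 8.222 × 10^-3 = 0.09033 mol
From the 1:2 ratio, n(MgO) = 1/2 × 0.09033 = 0.04517 mol
mass of MgO = 0.04517 × 40.30 = 1.820 g

1.820 g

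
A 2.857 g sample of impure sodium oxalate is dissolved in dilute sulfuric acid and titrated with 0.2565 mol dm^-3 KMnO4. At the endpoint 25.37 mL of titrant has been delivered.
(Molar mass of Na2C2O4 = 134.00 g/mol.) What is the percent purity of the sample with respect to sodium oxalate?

2 MnO4^- + 5 C2O4^2- + 16 H^+ → 2 Mn^2+ + 10 CO2 + 8 H2O
n(KMnO4) = 0.02537 L × 0.2565 mol/L = 6.507 × 10^-3 mol
From the 5:2 ratio, n(Na2C2O4) = 5/2 × 6.507 × 10^-3 = 0.01627 mol
mass of Na2C2O4 = 0.01627 × 134.00 g/mol = 2.180 g
% Na2C2O4 = 2.180 / 2.857 × 100 = 76.30 %

76.30 %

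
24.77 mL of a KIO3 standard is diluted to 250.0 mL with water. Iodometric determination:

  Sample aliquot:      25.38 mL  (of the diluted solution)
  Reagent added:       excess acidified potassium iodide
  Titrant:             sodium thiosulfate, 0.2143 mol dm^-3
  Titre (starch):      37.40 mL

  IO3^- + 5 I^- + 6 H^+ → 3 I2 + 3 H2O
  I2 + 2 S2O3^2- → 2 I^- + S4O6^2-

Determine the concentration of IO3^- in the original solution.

0.5312 mol/L

n(S2O3^2-) = 0.03740 × 0.2143 = 8.015 × 10^-3 mol
n(I2) = n(S2O3^2-)/2 = 4.007 × 10^-3 mol
From the 1:3 ratio, n(IO3^-) in the aliquot = 1/3 × 4.007 × 10^-3 = 1.336 × 10^-3 mol
[IO3^-]_dilute = 1.336 × 10^-3 / 0.02538 = 0.05263 mol/L
[IO3^-]_original = 0.05263 × 250.0/24.77 = 0.5312 mol/L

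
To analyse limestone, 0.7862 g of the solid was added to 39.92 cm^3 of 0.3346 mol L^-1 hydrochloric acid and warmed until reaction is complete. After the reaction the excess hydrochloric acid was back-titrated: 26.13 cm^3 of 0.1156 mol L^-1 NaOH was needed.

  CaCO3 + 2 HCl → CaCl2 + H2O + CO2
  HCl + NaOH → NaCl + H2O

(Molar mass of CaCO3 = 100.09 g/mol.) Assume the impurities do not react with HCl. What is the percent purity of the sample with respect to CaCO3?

n(HCl) added = 0.03992 × 0.3346 = 0.01336 mol
n(NaOH) used in back-titration = 0.02613 × 0.1156 = 3.021 × 10^-3 mol
n(HCl) left over = 3.021 × 10^-3 mol (1:1 ratio)
n(HCl) consumed by analyte = 0.01336 − 3.021 × 10^-3 = 0.01034 mol
From the 1:2 ratio, n(CaCO3) = 1/2 × 0.01034 = 5.168 × 10^-3 mol
mass of CaCO3 = 5.168 × 10^-3 × 100.09 = 0.5173 g
% CaCO3 = 0.5173 / 0.7862 × 100 = 65.80 %

65.80 %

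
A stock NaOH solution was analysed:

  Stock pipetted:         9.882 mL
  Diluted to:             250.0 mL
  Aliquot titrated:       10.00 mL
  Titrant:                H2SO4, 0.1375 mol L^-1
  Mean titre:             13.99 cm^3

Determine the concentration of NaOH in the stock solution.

2 NaOH + H2SO4 → Na2SO4 + 2 H2O
n(H2SO4) = 0.01399 × 0.1375 = 1.924 × 10^-3 mol
From the 2:1 ratio, n(NaOH) in the aliquot = 2/1 × 1.924 × 10^-3 = 3.847 × 10^-3 mol
[NaOH]_dilute = 3.847 × 10^-3 / 0.01000 = 0.3847 mol/L
Dilution factor = 250.0 / 9.882 = 25.30
[NaOH]_stock = 0.3847 × 25.30 = 9.733 mol/L

9.733 mol/L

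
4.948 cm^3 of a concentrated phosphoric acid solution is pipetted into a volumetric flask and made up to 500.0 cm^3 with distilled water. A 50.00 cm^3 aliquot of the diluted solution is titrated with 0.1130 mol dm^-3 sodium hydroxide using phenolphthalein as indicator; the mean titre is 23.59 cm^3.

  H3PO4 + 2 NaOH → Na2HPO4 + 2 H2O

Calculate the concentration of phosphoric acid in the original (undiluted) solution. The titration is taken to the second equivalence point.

n(NaOH) = 0.02359 × 0.1130 = 2.666 × 10^-3 mol
From the 1:2 ratio, n(H3PO4) in the aliquot = 1/2 × 2.666 × 10^-3 = 1.333 × 10^-3 mol
[H3PO4]_dilute = 1.333 × 10^-3 / 0.05000 = 0.02666 mol/L
Dilution factor = 500.0 / 4.948 = 101.1
[H3PO4]_stock = 0.02666 × 101.1 = 2.694 mol/L

2.694 mol/L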